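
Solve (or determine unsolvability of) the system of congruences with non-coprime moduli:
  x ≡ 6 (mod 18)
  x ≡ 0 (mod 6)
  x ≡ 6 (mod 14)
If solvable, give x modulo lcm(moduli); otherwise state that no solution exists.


Moduli 18, 6, 14 are not pairwise coprime, so CRT works modulo lcm(m_i) when all pairwise compatibility conditions hold.
Pairwise compatibility: gcd(m_i, m_j) must divide a_i - a_j for every pair.
Merge one congruence at a time:
  Start: x ≡ 6 (mod 18).
  Combine with x ≡ 0 (mod 6): gcd(18, 6) = 6; 0 - 6 = -6, which IS divisible by 6, so compatible.
    Write x = 6 + 18·t and substitute into x ≡ 0 (mod 6): 18·t ≡ 0 − 6 = -6 (mod 6).
    Divide the congruence (and modulus) by g = 6: 3·t ≡ -1 (mod 1).
    Modulo 1 every t works; take t = 0.
    Then x = 6 + 18·0 = 6, valid modulo lcm(18, 6) = 18: x ≡ 6 (mod 18).
  Combine with x ≡ 6 (mod 14): gcd(18, 14) = 2; 6 - 6 = 0, which IS divisible by 2, so compatible.
    Write x = 6 + 18·t and substitute into x ≡ 6 (mod 14): 18·t ≡ 6 − 6 = 0 (mod 14).
    Divide the congruence (and modulus) by g = 2: 9·t ≡ 0 (mod 7).
    Reduce coefficients mod 7: 2·t ≡ 0 (mod 7).
    The inverse of 2 mod 7 is 4 (since 2·4 = 8 = 1·7 + 1), so t ≡ 4·0 = 0 ≡ 0 (mod 7).
    Then x = 6 + 18·0 = 6, valid modulo lcm(18, 14) = 126: x ≡ 6 (mod 126).
Verify: 6 mod 18 = 6, 6 mod 6 = 0, 6 mod 14 = 6.

x ≡ 6 (mod 126).


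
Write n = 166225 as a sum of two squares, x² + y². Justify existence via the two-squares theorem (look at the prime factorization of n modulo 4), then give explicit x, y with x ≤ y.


Step 1: Factor n = 166225 = 5^2 · 61 · 109.
Step 2: Check the mod-4 condition on each prime factor: 5 ≡ 1 (mod 4), exponent 2; 61 ≡ 1 (mod 4), exponent 1; 109 ≡ 1 (mod 4), exponent 1.
All primes ≡ 3 (mod 4) appear to even exponent (or don't appear), so by the two-squares theorem n IS expressible as a sum of two squares.
Step 3: Build a representation. Group n = k² · m with k = 5 and m = 61 · 109 = 6649 (a product of primes ≡ 1 (mod 4)); a representation of m scales to one of n via (k·x)² + (k·y)² = k²(x² + y²). Each prime p ≡ 1 (mod 4) is itself a sum of two squares; find a² by testing p − a² for a perfect square:
  61: 61 − 1² = 60, 61 − 2² = 57, 61 − 3² = 52, 61 − 4² = 45, 61 − 5² = 36 = 6² ⇒ 61 = 5² + 6².
  109: 109 − 1² = 108, 109 − 2² = 105, 109 − 3² = 100 = 10² ⇒ 109 = 3² + 10².
  Combine using the Brahmagupta–Fibonacci identity (a² + b²)(c² + d²) = (ac − bd)² + (ad + bc)² = (ac + bd)² + (ad − bc)²:
  61 · 109 = 6649: from (5² + 6²)(3² + 10²), take (5·3 − 6·10, 5·10 + 6·3) = (15 − 60, 50 + 18) = (-45, 68); dropping signs (only squares matter) gives (45, 68); check 45² + 68² = 2025 + 4624 = 6649 ✓.
  Scale by k = 5: (5·45, 5·68) = (225, 340).
Step 4: Order so x ≤ y and verify: 225² + 340² = 50625 + 115600 = 166225 = n. ✓

n = 166225 = 225² + 340² (one valid representation with x ≤ y).


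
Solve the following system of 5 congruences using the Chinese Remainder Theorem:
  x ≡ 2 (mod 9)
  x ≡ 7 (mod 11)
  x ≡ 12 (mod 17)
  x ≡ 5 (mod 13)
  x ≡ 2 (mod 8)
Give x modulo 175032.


Product of moduli M = 9 · 11 · 17 · 13 · 8 = 175032.
Merge one congruence at a time:
  Start: x ≡ 2 (mod 9).
  Combine with x ≡ 7 (mod 11); new modulus lcm = 99.
    Write x = 2 + 9·t and substitute into x ≡ 7 (mod 11): 9·t ≡ 7 − 2 = 5 (mod 11).
    The inverse of 9 mod 11 is 5 (since 9·5 = 45 = 4·11 + 1), so t ≡ 5·5 = 25 ≡ 3 (mod 11).
    Then x = 2 + 9·3 = 29, valid modulo lcm(9, 11) = 99: x ≡ 29 (mod 99).
  Combine with x ≡ 12 (mod 17); new modulus lcm = 1683.
    Write x = 29 + 99·t and substitute into x ≡ 12 (mod 17): 99·t ≡ 12 − 29 = -17 (mod 17).
    Reduce coefficients mod 17: 14·t ≡ 0 (mod 17).
    The inverse of 14 mod 17 is 11 (since 14·11 = 154 = 9·17 + 1), so t ≡ 11·0 = 0 ≡ 0 (mod 17).
    Then x = 29 + 99·0 = 29, valid modulo lcm(99, 17) = 1683: x ≡ 29 (mod 1683).
  Combine with x ≡ 5 (mod 13); new modulus lcm = 21879.
    Write x = 29 + 1683·t and substitute into x ≡ 5 (mod 13): 1683·t ≡ 5 − 29 = -24 (mod 13).
    Reduce coefficients mod 13: 6·t ≡ 2 (mod 13).
    The inverse of 6 mod 13 is 11 (since 6·11 = 66 = 5·13 + 1), so t ≡ 11·2 = 22 ≡ 9 (mod 13).
    Then x = 29 + 1683·9 = 15176, valid modulo lcm(1683, 13) = 21879: x ≡ 15176 (mod 21879).
  Combine with x ≡ 2 (mod 8); new modulus lcm = 175032.
    Write x = 15176 + 21879·t and substitute into x ≡ 2 (mod 8): 21879·t ≡ 2 − 15176 = -15174 (mod 8).
    Reduce coefficients mod 8: 7·t ≡ 2 (mod 8).
    The inverse of 7 mod 8 is 7 (since 7·7 = 49 = 6·8 + 1), so t ≡ 7·2 = 14 ≡ 6 (mod 8).
    Then x = 15176 + 21879·6 = 146450, valid modulo lcm(21879, 8) = 175032: x ≡ 146450 (mod 175032).
Verify against each original: 146450 mod 9 = 2, 146450 mod 11 = 7, 146450 mod 17 = 12, 146450 mod 13 = 5, 146450 mod 8 = 2.

x ≡ 146450 (mod 175032).


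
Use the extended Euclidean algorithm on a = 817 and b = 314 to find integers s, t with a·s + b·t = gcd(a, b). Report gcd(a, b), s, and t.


Euclidean algorithm on (817, 314) — divide until remainder is 0:
  817 = 2 · 314 + 189
  314 = 1 · 189 + 125
  189 = 1 · 125 + 64
  125 = 1 · 64 + 61
  64 = 1 · 61 + 3
  61 = 20 · 3 + 1
  3 = 3 · 1 + 0
gcd(817, 314) = 1.
Track Bezout coefficients alongside the remainders: start with r₀ = 817 = a·1 + b·0 (s = 1, t = 0) and r₁ = 314 = a·0 + b·1 (s = 0, t = 1); each new remainder r_{k+1} = r_{k-1} − q_k·r_k inherits s_{k+1} = s_{k-1} − q_k·s_k, t_{k+1} = t_{k-1} − q_k·t_k, so r_k = a·s_k + b·t_k at every step:
  q = 2: r = 189, s = 1 − 2·0 = 1, t = 0 − 2·1 = -2  (check: 817·1 + 314·(-2) = 189)
  q = 1: r = 125, s = 0 − 1·1 = -1, t = 1 − 1·(-2) = 3  (check: 817·(-1) + 314·3 = 125)
  q = 1: r = 64, s = 1 − 1·(-1) = 2, t = -2 − 1·3 = -5  (check: 817·2 + 314·(-5) = 64)
  q = 1: r = 61, s = -1 − 1·2 = -3, t = 3 − 1·(-5) = 8  (check: 817·(-3) + 314·8 = 61)
  q = 1: r = 3, s = 2 − 1·(-3) = 5, t = -5 − 1·8 = -13  (check: 817·5 + 314·(-13) = 3)
  q = 20: r = 1, s = -3 − 20·5 = -103, t = 8 − 20·(-13) = 268  (check: 817·(-103) + 314·268 = 1)
The row with r = 1 (the gcd) gives the Bezout coefficients s = -103, t = 268.
Result: 817 · (-103) + 314 · (268) = 1.

gcd(817, 314) = 1; s = -103, t = 268 (check: 817·(-103) + 314·268 = 1).


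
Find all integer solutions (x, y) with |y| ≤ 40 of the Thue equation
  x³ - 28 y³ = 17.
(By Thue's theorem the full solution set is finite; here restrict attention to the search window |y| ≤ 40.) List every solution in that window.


The equation is x³ - 28y³ = 17. For fixed y, x³ = 28·y³ + 17, so a solution requires the RHS to be a perfect cube.
Strategy: iterate y from -40 to 40, compute RHS = 28·y³ + 17, and check whether it is a (positive or negative) perfect cube.
Check small values of y:
  y = 0: RHS = 17 is not a perfect cube.
  y = 1: RHS = 45 is not a perfect cube.
  y = -1: RHS = -11 is not a perfect cube.
  y = 2: RHS = 241 is not a perfect cube.
  y = -2: RHS = -207 is not a perfect cube.
  y = 3: RHS = 773 is not a perfect cube.
  y = -3: RHS = -739 is not a perfect cube.
Continuing the search up to |y| = 40 finds no solutions either.
No (x, y) in the scanned range satisfies the equation.

No integer solutions with |y| ≤ 40.


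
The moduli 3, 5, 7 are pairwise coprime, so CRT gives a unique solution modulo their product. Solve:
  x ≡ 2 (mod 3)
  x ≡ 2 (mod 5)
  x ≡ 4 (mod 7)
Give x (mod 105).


Moduli 3, 5, 7 are pairwise coprime; by CRT there is a unique solution modulo M = 3 · 5 · 7 = 105.
Solve pairwise, accumulating the modulus:
  Start with x ≡ 2 (mod 3).
  Combine with x ≡ 2 (mod 5): since gcd(3, 5) = 1, we get a unique residue mod 15.
    Write x = 2 + 3·t and substitute into x ≡ 2 (mod 5): 3·t ≡ 2 − 2 = 0 (mod 5).
    The inverse of 3 mod 5 is 2 (since 3·2 = 6 = 1·5 + 1), so t ≡ 2·0 = 0 ≡ 0 (mod 5).
    Then x = 2 + 3·0 = 2, valid modulo lcm(3, 5) = 15: x ≡ 2 (mod 15).
  Combine with x ≡ 4 (mod 7): since gcd(15, 7) = 1, we get a unique residue mod 105.
    Write x = 2 + 15·t and substitute into x ≡ 4 (mod 7): 15·t ≡ 4 − 2 = 2 (mod 7).
    Reduce coefficients mod 7: 1·t ≡ 2 (mod 7).
    So t ≡ 2 (mod 7).
    Then x = 2 + 15·2 = 32, valid modulo lcm(15, 7) = 105: x ≡ 32 (mod 105).
Verify: 32 mod 3 = 2 ✓, 32 mod 5 = 2 ✓, 32 mod 7 = 4 ✓.

x ≡ 32 (mod 105).


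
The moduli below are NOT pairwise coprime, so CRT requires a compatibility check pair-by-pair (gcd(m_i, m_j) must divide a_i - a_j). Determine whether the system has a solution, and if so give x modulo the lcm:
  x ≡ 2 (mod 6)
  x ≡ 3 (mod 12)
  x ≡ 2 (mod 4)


Moduli 6, 12, 4 are not pairwise coprime, so CRT works modulo lcm(m_i) when all pairwise compatibility conditions hold.
Pairwise compatibility: gcd(m_i, m_j) must divide a_i - a_j for every pair.
Merge one congruence at a time:
  Start: x ≡ 2 (mod 6).
  Combine with x ≡ 3 (mod 12): gcd(6, 12) = 6, and 3 - 2 = 1 is NOT divisible by 6.
    ⇒ system is inconsistent (no integer solution).

No solution (the system is inconsistent).


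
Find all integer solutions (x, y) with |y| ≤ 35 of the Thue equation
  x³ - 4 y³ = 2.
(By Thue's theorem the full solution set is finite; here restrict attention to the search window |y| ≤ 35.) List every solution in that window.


The equation is x³ - 4y³ = 2. For fixed y, x³ = 4·y³ + 2, so a solution requires the RHS to be a perfect cube.
Strategy: iterate y from -35 to 35, compute RHS = 4·y³ + 2, and check whether it is a (positive or negative) perfect cube.
Check small values of y:
  y = 0: RHS = 2 is not a perfect cube.
  y = 1: RHS = 6 is not a perfect cube.
  y = -1: RHS = -2 is not a perfect cube.
  y = 2: RHS = 34 is not a perfect cube.
  y = -2: RHS = -30 is not a perfect cube.
  y = 3: RHS = 110 is not a perfect cube.
  y = -3: RHS = -106 is not a perfect cube.
Continuing the search up to |y| = 35 finds no solutions either.
No (x, y) in the scanned range satisfies the equation.

No integer solutions with |y| ≤ 35.


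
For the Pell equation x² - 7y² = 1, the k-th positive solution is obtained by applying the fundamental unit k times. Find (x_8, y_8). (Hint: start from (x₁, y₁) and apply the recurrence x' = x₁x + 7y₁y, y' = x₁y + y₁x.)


Step 1: Find the fundamental solution (x₁, y₁) of x² - 7y² = 1.
  Expand √7 as a continued fraction. a₀ = ⌊√7⌋ = 2; iterate m_{k+1} = d_k·a_k − m_k, d_{k+1} = (7 − m_{k+1}²)/d_k, a_{k+1} = ⌊(a₀ + m_{k+1})/d_{k+1}⌋ (starting m₀ = 0, d₀ = 1), with convergents p_k = a_k·p_{k-1} + p_{k-2}, q_k = a_k·q_{k-1} + q_{k-2} (p₋₁ = 1, q₋₁ = 0):
  k = 0: a₀ = 2; p₀/q₀ = 2/1; p₀² − 7·q₀² = 4 − 7 = -3.
  k = 1: m = 2, d = 3, a = ⌊(2 + 2)/3⌋ = 1; p/q = (1·2 + 1)/(1·1 + 0) = 3/1; p² − 7·q² = 9 − 7 = 2.
  k = 2: m = 1, d = 2, a = ⌊(2 + 1)/2⌋ = 1; p/q = (1·3 + 2)/(1·1 + 1) = 5/2; p² − 7·q² = 25 − 28 = -3.
  k = 3: m = 1, d = 3, a = ⌊(2 + 1)/3⌋ = 1; p/q = (1·5 + 3)/(1·2 + 1) = 8/3; p² − 7·q² = 64 − 63 = 1.
  The first convergent with p² − 7·q² = 1 gives the fundamental solution (x₁, y₁) = (8, 3).
Step 2: Apply the recurrence (x_{n+1}, y_{n+1}) = (x₁x_n + 7y₁y_n, x₁y_n + y₁x_n) repeatedly.
  From (x_1, y_1) = (8, 3): x_2 = 8·8 + 7·3·3 = 127; y_2 = 8·3 + 3·8 = 48.
  From (x_2, y_2) = (127, 48): x_3 = 8·127 + 7·3·48 = 2024; y_3 = 8·48 + 3·127 = 765.
  From (x_3, y_3) = (2024, 765): x_4 = 8·2024 + 7·3·765 = 32257; y_4 = 8·765 + 3·2024 = 12192.
  From (x_4, y_4) = (32257, 12192): x_5 = 8·32257 + 7·3·12192 = 514088; y_5 = 8·12192 + 3·32257 = 194307.
  From (x_5, y_5) = (514088, 194307): x_6 = 8·514088 + 7·3·194307 = 8193151; y_6 = 8·194307 + 3·514088 = 3096720.
  From (x_6, y_6) = (8193151, 3096720): x_7 = 8·8193151 + 7·3·3096720 = 130576328; y_7 = 8·3096720 + 3·8193151 = 49353213.
  From (x_7, y_7) = (130576328, 49353213): x_8 = 8·130576328 + 7·3·49353213 = 2081028097; y_8 = 8·49353213 + 3·130576328 = 786554688.
Step 3: Verify x_8² - 7·y_8² = 4330677940503441409 - 4330677940503441408 = 1 (should be 1). ✓

(x_1, y_1) = (8, 3); (x_8, y_8) = (2081028097, 786554688).


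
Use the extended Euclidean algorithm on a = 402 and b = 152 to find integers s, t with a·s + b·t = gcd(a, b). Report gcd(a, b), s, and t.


Euclidean algorithm on (402, 152) — divide until remainder is 0:
  402 = 2 · 152 + 98
  152 = 1 · 98 + 54
  98 = 1 · 54 + 44
  54 = 1 · 44 + 10
  44 = 4 · 10 + 4
  10 = 2 · 4 + 2
  4 = 2 · 2 + 0
gcd(402, 152) = 2.
Track Bezout coefficients alongside the remainders: start with r₀ = 402 = a·1 + b·0 (s = 1, t = 0) and r₁ = 152 = a·0 + b·1 (s = 0, t = 1); each new remainder r_{k+1} = r_{k-1} − q_k·r_k inherits s_{k+1} = s_{k-1} − q_k·s_k, t_{k+1} = t_{k-1} − q_k·t_k, so r_k = a·s_k + b·t_k at every step:
  q = 2: r = 98, s = 1 − 2·0 = 1, t = 0 − 2·1 = -2  (check: 402·1 + 152·(-2) = 98)
  q = 1: r = 54, s = 0 − 1·1 = -1, t = 1 − 1·(-2) = 3  (check: 402·(-1) + 152·3 = 54)
  q = 1: r = 44, s = 1 − 1·(-1) = 2, t = -2 − 1·3 = -5  (check: 402·2 + 152·(-5) = 44)
  q = 1: r = 10, s = -1 − 1·2 = -3, t = 3 − 1·(-5) = 8  (check: 402·(-3) + 152·8 = 10)
  q = 4: r = 4, s = 2 − 4·(-3) = 14, t = -5 − 4·8 = -37  (check: 402·14 + 152·(-37) = 4)
  q = 2: r = 2, s = -3 − 2·14 = -31, t = 8 − 2·(-37) = 82  (check: 402·(-31) + 152·82 = 2)
The row with r = 2 (the gcd) gives the Bezout coefficients s = -31, t = 82.
Result: 402 · (-31) + 152 · (82) = 2.

gcd(402, 152) = 2; s = -31, t = 82 (check: 402·(-31) + 152·82 = 2).


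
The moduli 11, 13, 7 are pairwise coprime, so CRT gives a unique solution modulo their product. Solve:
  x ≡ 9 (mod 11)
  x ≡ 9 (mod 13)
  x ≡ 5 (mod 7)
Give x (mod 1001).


Moduli 11, 13, 7 are pairwise coprime; by CRT there is a unique solution modulo M = 11 · 13 · 7 = 1001.
Solve pairwise, accumulating the modulus:
  Start with x ≡ 9 (mod 11).
  Combine with x ≡ 9 (mod 13): since gcd(11, 13) = 1, we get a unique residue mod 143.
    Write x = 9 + 11·t and substitute into x ≡ 9 (mod 13): 11·t ≡ 9 − 9 = 0 (mod 13).
    The inverse of 11 mod 13 is 6 (since 11·6 = 66 = 5·13 + 1), so t ≡ 6·0 = 0 ≡ 0 (mod 13).
    Then x = 9 + 11·0 = 9, valid modulo lcm(11, 13) = 143: x ≡ 9 (mod 143).
  Combine with x ≡ 5 (mod 7): since gcd(143, 7) = 1, we get a unique residue mod 1001.
    Write x = 9 + 143·t and substitute into x ≡ 5 (mod 7): 143·t ≡ 5 − 9 = -4 (mod 7).
    Reduce coefficients mod 7: 3·t ≡ 3 (mod 7).
    The inverse of 3 mod 7 is 5 (since 3·5 = 15 = 2·7 + 1), so t ≡ 5·3 = 15 ≡ 1 (mod 7).
    Then x = 9 + 143·1 = 152, valid modulo lcm(143, 7) = 1001: x ≡ 152 (mod 1001).
Verify: 152 mod 11 = 9 ✓, 152 mod 13 = 9 ✓, 152 mod 7 = 5 ✓.

x ≡ 152 (mod 1001).


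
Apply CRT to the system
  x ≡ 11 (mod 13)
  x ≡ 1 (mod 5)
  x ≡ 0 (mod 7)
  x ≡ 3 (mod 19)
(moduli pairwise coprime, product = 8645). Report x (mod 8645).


Product of moduli M = 13 · 5 · 7 · 19 = 8645.
Merge one congruence at a time:
  Start: x ≡ 11 (mod 13).
  Combine with x ≡ 1 (mod 5); new modulus lcm = 65.
    Write x = 11 + 13·t and substitute into x ≡ 1 (mod 5): 13·t ≡ 1 − 11 = -10 (mod 5).
    Reduce coefficients mod 5: 3·t ≡ 0 (mod 5).
    The inverse of 3 mod 5 is 2 (since 3·2 = 6 = 1·5 + 1), so t ≡ 2·0 = 0 ≡ 0 (mod 5).
    Then x = 11 + 13·0 = 11, valid modulo lcm(13, 5) = 65: x ≡ 11 (mod 65).
  Combine with x ≡ 0 (mod 7); new modulus lcm = 455.
    Write x = 11 + 65·t and substitute into x ≡ 0 (mod 7): 65·t ≡ 0 − 11 = -11 (mod 7).
    Reduce coefficients mod 7: 2·t ≡ 3 (mod 7).
    The inverse of 2 mod 7 is 4 (since 2·4 = 8 = 1·7 + 1), so t ≡ 4·3 = 12 ≡ 5 (mod 7).
    Then x = 11 + 65·5 = 336, valid modulo lcm(65, 7) = 455: x ≡ 336 (mod 455).
  Combine with x ≡ 3 (mod 19); new modulus lcm = 8645.
    Write x = 336 + 455·t and substitute into x ≡ 3 (mod 19): 455·t ≡ 3 − 336 = -333 (mod 19).
    Reduce coefficients mod 19: 18·t ≡ 9 (mod 19).
    The inverse of 18 mod 19 is 18 (since 18·18 = 324 = 17·19 + 1), so t ≡ 18·9 = 162 ≡ 10 (mod 19).
    Then x = 336 + 455·10 = 4886, valid modulo lcm(455, 19) = 8645: x ≡ 4886 (mod 8645).
Verify against each original: 4886 mod 13 = 11, 4886 mod 5 = 1, 4886 mod 7 = 0, 4886 mod 19 = 3.

x ≡ 4886 (mod 8645).


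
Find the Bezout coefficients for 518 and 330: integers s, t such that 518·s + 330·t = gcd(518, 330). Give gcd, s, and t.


Euclidean algorithm on (518, 330) — divide until remainder is 0:
  518 = 1 · 330 + 188
  330 = 1 · 188 + 142
  188 = 1 · 142 + 46
  142 = 3 · 46 + 4
  46 = 11 · 4 + 2
  4 = 2 · 2 + 0
gcd(518, 330) = 2.
Track Bezout coefficients alongside the remainders: start with r₀ = 518 = a·1 + b·0 (s = 1, t = 0) and r₁ = 330 = a·0 + b·1 (s = 0, t = 1); each new remainder r_{k+1} = r_{k-1} − q_k·r_k inherits s_{k+1} = s_{k-1} − q_k·s_k, t_{k+1} = t_{k-1} − q_k·t_k, so r_k = a·s_k + b·t_k at every step:
  q = 1: r = 188, s = 1 − 1·0 = 1, t = 0 − 1·1 = -1  (check: 518·1 + 330·(-1) = 188)
  q = 1: r = 142, s = 0 − 1·1 = -1, t = 1 − 1·(-1) = 2  (check: 518·(-1) + 330·2 = 142)
  q = 1: r = 46, s = 1 − 1·(-1) = 2, t = -1 − 1·2 = -3  (check: 518·2 + 330·(-3) = 46)
  q = 3: r = 4, s = -1 − 3·2 = -7, t = 2 − 3·(-3) = 11  (check: 518·(-7) + 330·11 = 4)
  q = 11: r = 2, s = 2 − 11·(-7) = 79, t = -3 − 11·11 = -124  (check: 518·79 + 330·(-124) = 2)
The row with r = 2 (the gcd) gives the Bezout coefficients s = 79, t = -124.
Result: 518 · (79) + 330 · (-124) = 2.

gcd(518, 330) = 2; s = 79, t = -124 (check: 518·79 + 330·(-124) = 2).


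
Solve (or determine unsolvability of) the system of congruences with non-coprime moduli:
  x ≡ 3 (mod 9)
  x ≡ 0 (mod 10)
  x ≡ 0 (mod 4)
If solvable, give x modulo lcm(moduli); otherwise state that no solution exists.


Moduli 9, 10, 4 are not pairwise coprime, so CRT works modulo lcm(m_i) when all pairwise compatibility conditions hold.
Pairwise compatibility: gcd(m_i, m_j) must divide a_i - a_j for every pair.
Merge one congruence at a time:
  Start: x ≡ 3 (mod 9).
  Combine with x ≡ 0 (mod 10): gcd(9, 10) = 1; 0 - 3 = -3, which IS divisible by 1, so compatible.
    Write x = 3 + 9·t and substitute into x ≡ 0 (mod 10): 9·t ≡ 0 − 3 = -3 (mod 10).
    Reduce coefficients mod 10: 9·t ≡ 7 (mod 10).
    The inverse of 9 mod 10 is 9 (since 9·9 = 81 = 8·10 + 1), so t ≡ 9·7 = 63 ≡ 3 (mod 10).
    Then x = 3 + 9·3 = 30, valid modulo lcm(9, 10) = 90: x ≡ 30 (mod 90).
  Combine with x ≡ 0 (mod 4): gcd(90, 4) = 2; 0 - 30 = -30, which IS divisible by 2, so compatible.
    Write x = 30 + 90·t and substitute into x ≡ 0 (mod 4): 90·t ≡ 0 − 30 = -30 (mod 4).
    Divide the congruence (and modulus) by g = 2: 45·t ≡ -15 (mod 2).
    Reduce coefficients mod 2: 1·t ≡ 1 (mod 2).
    So t ≡ 1 (mod 2).
    Then x = 30 + 90·1 = 120, valid modulo lcm(90, 4) = 180: x ≡ 120 (mod 180).
Verify: 120 mod 9 = 3, 120 mod 10 = 0, 120 mod 4 = 0.

x ≡ 120 (mod 180).


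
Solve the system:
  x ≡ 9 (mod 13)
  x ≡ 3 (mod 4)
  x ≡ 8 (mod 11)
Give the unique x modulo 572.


Moduli 13, 4, 11 are pairwise coprime; by CRT there is a unique solution modulo M = 13 · 4 · 11 = 572.
Solve pairwise, accumulating the modulus:
  Start with x ≡ 9 (mod 13).
  Combine with x ≡ 3 (mod 4): since gcd(13, 4) = 1, we get a unique residue mod 52.
    Write x = 9 + 13·t and substitute into x ≡ 3 (mod 4): 13·t ≡ 3 − 9 = -6 (mod 4).
    Reduce coefficients mod 4: 1·t ≡ 2 (mod 4).
    So t ≡ 2 (mod 4).
    Then x = 9 + 13·2 = 35, valid modulo lcm(13, 4) = 52: x ≡ 35 (mod 52).
  Combine with x ≡ 8 (mod 11): since gcd(52, 11) = 1, we get a unique residue mod 572.
    Write x = 35 + 52·t and substitute into x ≡ 8 (mod 11): 52·t ≡ 8 − 35 = -27 (mod 11).
    Reduce coefficients mod 11: 8·t ≡ 6 (mod 11).
    The inverse of 8 mod 11 is 7 (since 8·7 = 56 = 5·11 + 1), so t ≡ 7·6 = 42 ≡ 9 (mod 11).
    Then x = 35 + 52·9 = 503, valid modulo lcm(52, 11) = 572: x ≡ 503 (mod 572).
Verify: 503 mod 13 = 9 ✓, 503 mod 4 = 3 ✓, 503 mod 11 = 8 ✓.

x ≡ 503 (mod 572).


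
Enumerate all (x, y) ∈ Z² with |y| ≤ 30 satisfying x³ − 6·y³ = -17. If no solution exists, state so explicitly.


The equation is x³ - 6y³ = -17. For fixed y, x³ = 6·y³ − 17, so a solution requires the RHS to be a perfect cube.
Strategy: iterate y from -30 to 30, compute RHS = 6·y³ − 17, and check whether it is a (positive or negative) perfect cube.
Check small values of y:
  y = 0: RHS = -17 is not a perfect cube.
  y = 1: RHS = -11 is not a perfect cube.
  y = -1: RHS = -23 is not a perfect cube.
  y = 2: RHS = 31 is not a perfect cube.
  y = -2: RHS = -65 is not a perfect cube.
  y = 3: RHS = 145 is not a perfect cube.
  y = -3: RHS = -179 is not a perfect cube.
Continuing the search up to |y| = 30 finds no solutions either.
No (x, y) in the scanned range satisfies the equation.

No integer solutions with |y| ≤ 30.


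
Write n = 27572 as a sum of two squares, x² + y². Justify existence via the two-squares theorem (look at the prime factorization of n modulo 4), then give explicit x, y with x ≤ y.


Step 1: Factor n = 27572 = 2^2 · 61 · 113.
Step 2: Check the mod-4 condition on each prime factor: 2 = 2 (special); 61 ≡ 1 (mod 4), exponent 1; 113 ≡ 1 (mod 4), exponent 1.
All primes ≡ 3 (mod 4) appear to even exponent (or don't appear), so by the two-squares theorem n IS expressible as a sum of two squares.
Step 3: Build a representation. Group n = k² · m with k = 2 and m = 61 · 113 = 6893 (a product of primes ≡ 1 (mod 4)); a representation of m scales to one of n via (k·x)² + (k·y)² = k²(x² + y²). Each prime p ≡ 1 (mod 4) is itself a sum of two squares; find a² by testing p − a² for a perfect square:
  61: 61 − 1² = 60, 61 − 2² = 57, 61 − 3² = 52, 61 − 4² = 45, 61 − 5² = 36 = 6² ⇒ 61 = 5² + 6².
  113: 113 − 1² = 112, 113 − 2² = 109, 113 − 3² = 104, 113 − 4² = 97, 113 − 5² = 88, 113 − 6² = 77, 113 − 7² = 64 = 8² ⇒ 113 = 7² + 8².
  Combine using the Brahmagupta–Fibonacci identity (a² + b²)(c² + d²) = (ac − bd)² + (ad + bc)² = (ac + bd)² + (ad − bc)²:
  61 · 113 = 6893: from (5² + 6²)(7² + 8²), take (5·7 − 6·8, 5·8 + 6·7) = (35 − 48, 40 + 42) = (-13, 82); dropping signs (only squares matter) gives (13, 82); check 13² + 82² = 169 + 6724 = 6893 ✓.
  Scale by k = 2: (2·13, 2·82) = (26, 164).
Step 4: Order so x ≤ y and verify: 26² + 164² = 676 + 26896 = 27572 = n. ✓

n = 27572 = 26² + 164² (one valid representation with x ≤ y).


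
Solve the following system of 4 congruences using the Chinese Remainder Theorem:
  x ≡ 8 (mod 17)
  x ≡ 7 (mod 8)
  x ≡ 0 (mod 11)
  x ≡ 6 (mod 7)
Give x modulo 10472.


Product of moduli M = 17 · 8 · 11 · 7 = 10472.
Merge one congruence at a time:
  Start: x ≡ 8 (mod 17).
  Combine with x ≡ 7 (mod 8); new modulus lcm = 136.
    Write x = 8 + 17·t and substitute into x ≡ 7 (mod 8): 17·t ≡ 7 − 8 = -1 (mod 8).
    Reduce coefficients mod 8: 1·t ≡ 7 (mod 8).
    So t ≡ 7 (mod 8).
    Then x = 8 + 17·7 = 127, valid modulo lcm(17, 8) = 136: x ≡ 127 (mod 136).
  Combine with x ≡ 0 (mod 11); new modulus lcm = 1496.
    Write x = 127 + 136·t and substitute into x ≡ 0 (mod 11): 136·t ≡ 0 − 127 = -127 (mod 11).
    Reduce coefficients mod 11: 4·t ≡ 5 (mod 11).
    The inverse of 4 mod 11 is 3 (since 4·3 = 12 = 1·11 + 1), so t ≡ 3·5 = 15 ≡ 4 (mod 11).
    Then x = 127 + 136·4 = 671, valid modulo lcm(136, 11) = 1496: x ≡ 671 (mod 1496).
  Combine with x ≡ 6 (mod 7); new modulus lcm = 10472.
    Write x = 671 + 1496·t and substitute into x ≡ 6 (mod 7): 1496·t ≡ 6 − 671 = -665 (mod 7).
    Reduce coefficients mod 7: 5·t ≡ 0 (mod 7).
    The inverse of 5 mod 7 is 3 (since 5·3 = 15 = 2·7 + 1), so t ≡ 3·0 = 0 ≡ 0 (mod 7).
    Then x = 671 + 1496·0 = 671, valid modulo lcm(1496, 7) = 10472: x ≡ 671 (mod 10472).
Verify against each original: 671 mod 17 = 8, 671 mod 8 = 7, 671 mod 11 = 0, 671 mod 7 = 6.

x ≡ 671 (mod 10472).


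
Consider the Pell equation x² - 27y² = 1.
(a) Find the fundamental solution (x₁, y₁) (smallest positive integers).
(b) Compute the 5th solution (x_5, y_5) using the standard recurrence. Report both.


Step 1: Find the fundamental solution (x₁, y₁) of x² - 27y² = 1.
  Expand √27 as a continued fraction. a₀ = ⌊√27⌋ = 5; iterate m_{k+1} = d_k·a_k − m_k, d_{k+1} = (27 − m_{k+1}²)/d_k, a_{k+1} = ⌊(a₀ + m_{k+1})/d_{k+1}⌋ (starting m₀ = 0, d₀ = 1), with convergents p_k = a_k·p_{k-1} + p_{k-2}, q_k = a_k·q_{k-1} + q_{k-2} (p₋₁ = 1, q₋₁ = 0):
  k = 0: a₀ = 5; p₀/q₀ = 5/1; p₀² − 27·q₀² = 25 − 27 = -2.
  k = 1: m = 5, d = 2, a = ⌊(5 + 5)/2⌋ = 5; p/q = (5·5 + 1)/(5·1 + 0) = 26/5; p² − 27·q² = 676 − 675 = 1.
  The first convergent with p² − 27·q² = 1 gives the fundamental solution (x₁, y₁) = (26, 5).
Step 2: Apply the recurrence (x_{n+1}, y_{n+1}) = (x₁x_n + 27y₁y_n, x₁y_n + y₁x_n) repeatedly.
  From (x_1, y_1) = (26, 5): x_2 = 26·26 + 27·5·5 = 1351; y_2 = 26·5 + 5·26 = 260.
  From (x_2, y_2) = (1351, 260): x_3 = 26·1351 + 27·5·260 = 70226; y_3 = 26·260 + 5·1351 = 13515.
  From (x_3, y_3) = (70226, 13515): x_4 = 26·70226 + 27·5·13515 = 3650401; y_4 = 26·13515 + 5·70226 = 702520.
  From (x_4, y_4) = (3650401, 702520): x_5 = 26·3650401 + 27·5·702520 = 189750626; y_5 = 26·702520 + 5·3650401 = 36517525.
Step 3: Verify x_5² - 27·y_5² = 36005300067391876 - 36005300067391875 = 1 (should be 1). ✓

(x_1, y_1) = (26, 5); (x_5, y_5) = (189750626, 36517525).


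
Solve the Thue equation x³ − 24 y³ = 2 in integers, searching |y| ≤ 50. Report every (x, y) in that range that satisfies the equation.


The equation is x³ - 24y³ = 2. For fixed y, x³ = 24·y³ + 2, so a solution requires the RHS to be a perfect cube.
Strategy: iterate y from -50 to 50, compute RHS = 24·y³ + 2, and check whether it is a (positive or negative) perfect cube.
Check small values of y:
  y = 0: RHS = 2 is not a perfect cube.
  y = 1: RHS = 26 is not a perfect cube.
  y = -1: RHS = -22 is not a perfect cube.
  y = 2: RHS = 194 is not a perfect cube.
  y = -2: RHS = -190 is not a perfect cube.
  y = 3: RHS = 650 is not a perfect cube.
  y = -3: RHS = -646 is not a perfect cube.
Continuing the search up to |y| = 50 finds no solutions either.
No (x, y) in the scanned range satisfies the equation.

No integer solutions with |y| ≤ 50.


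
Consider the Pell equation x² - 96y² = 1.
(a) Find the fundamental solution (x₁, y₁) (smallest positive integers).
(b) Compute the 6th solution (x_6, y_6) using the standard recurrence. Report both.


Step 1: Find the fundamental solution (x₁, y₁) of x² - 96y² = 1.
  Expand √96 as a continued fraction. a₀ = ⌊√96⌋ = 9; iterate m_{k+1} = d_k·a_k − m_k, d_{k+1} = (96 − m_{k+1}²)/d_k, a_{k+1} = ⌊(a₀ + m_{k+1})/d_{k+1}⌋ (starting m₀ = 0, d₀ = 1), with convergents p_k = a_k·p_{k-1} + p_{k-2}, q_k = a_k·q_{k-1} + q_{k-2} (p₋₁ = 1, q₋₁ = 0):
  k = 0: a₀ = 9; p₀/q₀ = 9/1; p₀² − 96·q₀² = 81 − 96 = -15.
  k = 1: m = 9, d = 15, a = ⌊(9 + 9)/15⌋ = 1; p/q = (1·9 + 1)/(1·1 + 0) = 10/1; p² − 96·q² = 100 − 96 = 4.
  k = 2: m = 6, d = 4, a = ⌊(9 + 6)/4⌋ = 3; p/q = (3·10 + 9)/(3·1 + 1) = 39/4; p² − 96·q² = 1521 − 1536 = -15.
  k = 3: m = 6, d = 15, a = ⌊(9 + 6)/15⌋ = 1; p/q = (1·39 + 10)/(1·4 + 1) = 49/5; p² − 96·q² = 2401 − 2400 = 1.
  The first convergent with p² − 96·q² = 1 gives the fundamental solution (x₁, y₁) = (49, 5).
Step 2: Apply the recurrence (x_{n+1}, y_{n+1}) = (x₁x_n + 96y₁y_n, x₁y_n + y₁x_n) repeatedly.
  From (x_1, y_1) = (49, 5): x_2 = 49·49 + 96·5·5 = 4801; y_2 = 49·5 + 5·49 = 490.
  From (x_2, y_2) = (4801, 490): x_3 = 49·4801 + 96·5·490 = 470449; y_3 = 49·490 + 5·4801 = 48015.
  From (x_3, y_3) = (470449, 48015): x_4 = 49·470449 + 96·5·48015 = 46099201; y_4 = 49·48015 + 5·470449 = 4704980.
  From (x_4, y_4) = (46099201, 4704980): x_5 = 49·46099201 + 96·5·4704980 = 4517251249; y_5 = 49·4704980 + 5·46099201 = 461040025.
  From (x_5, y_5) = (4517251249, 461040025): x_6 = 49·4517251249 + 96·5·461040025 = 442644523201; y_6 = 49·461040025 + 5·4517251249 = 45177217470.
Step 3: Verify x_6² - 96·y_6² = 195934173919840627286401 - 195934173919840627286400 = 1 (should be 1). ✓

(x_1, y_1) = (49, 5); (x_6, y_6) = (442644523201, 45177217470).


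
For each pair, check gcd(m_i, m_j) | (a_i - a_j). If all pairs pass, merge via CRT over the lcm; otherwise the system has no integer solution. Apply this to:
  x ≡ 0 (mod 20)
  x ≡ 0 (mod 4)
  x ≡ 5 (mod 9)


Moduli 20, 4, 9 are not pairwise coprime, so CRT works modulo lcm(m_i) when all pairwise compatibility conditions hold.
Pairwise compatibility: gcd(m_i, m_j) must divide a_i - a_j for every pair.
Merge one congruence at a time:
  Start: x ≡ 0 (mod 20).
  Combine with x ≡ 0 (mod 4): gcd(20, 4) = 4; 0 - 0 = 0, which IS divisible by 4, so compatible.
    Write x = 0 + 20·t and substitute into x ≡ 0 (mod 4): 20·t ≡ 0 − 0 = 0 (mod 4).
    Divide the congruence (and modulus) by g = 4: 5·t ≡ 0 (mod 1).
    Modulo 1 every t works; take t = 0.
    Then x = 0 + 20·0 = 0, valid modulo lcm(20, 4) = 20: x ≡ 0 (mod 20).
  Combine with x ≡ 5 (mod 9): gcd(20, 9) = 1; 5 - 0 = 5, which IS divisible by 1, so compatible.
    Write x = 0 + 20·t and substitute into x ≡ 5 (mod 9): 20·t ≡ 5 − 0 = 5 (mod 9).
    Reduce coefficients mod 9: 2·t ≡ 5 (mod 9).
    The inverse of 2 mod 9 is 5 (since 2·5 = 10 = 1·9 + 1), so t ≡ 5·5 = 25 ≡ 7 (mod 9).
    Then x = 0 + 20·7 = 140, valid modulo lcm(20, 9) = 180: x ≡ 140 (mod 180).
Verify: 140 mod 20 = 0, 140 mod 4 = 0, 140 mod 9 = 5.

x ≡ 140 (mod 180).


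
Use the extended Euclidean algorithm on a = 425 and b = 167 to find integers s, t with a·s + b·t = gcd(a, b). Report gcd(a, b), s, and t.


Euclidean algorithm on (425, 167) — divide until remainder is 0:
  425 = 2 · 167 + 91
  167 = 1 · 91 + 76
  91 = 1 · 76 + 15
  76 = 5 · 15 + 1
  15 = 15 · 1 + 0
gcd(425, 167) = 1.
Track Bezout coefficients alongside the remainders: start with r₀ = 425 = a·1 + b·0 (s = 1, t = 0) and r₁ = 167 = a·0 + b·1 (s = 0, t = 1); each new remainder r_{k+1} = r_{k-1} − q_k·r_k inherits s_{k+1} = s_{k-1} − q_k·s_k, t_{k+1} = t_{k-1} − q_k·t_k, so r_k = a·s_k + b·t_k at every step:
  q = 2: r = 91, s = 1 − 2·0 = 1, t = 0 − 2·1 = -2  (check: 425·1 + 167·(-2) = 91)
  q = 1: r = 76, s = 0 − 1·1 = -1, t = 1 − 1·(-2) = 3  (check: 425·(-1) + 167·3 = 76)
  q = 1: r = 15, s = 1 − 1·(-1) = 2, t = -2 − 1·3 = -5  (check: 425·2 + 167·(-5) = 15)
  q = 5: r = 1, s = -1 − 5·2 = -11, t = 3 − 5·(-5) = 28  (check: 425·(-11) + 167·28 = 1)
The row with r = 1 (the gcd) gives the Bezout coefficients s = -11, t = 28.
Result: 425 · (-11) + 167 · (28) = 1.

gcd(425, 167) = 1; s = -11, t = 28 (check: 425·(-11) + 167·28 = 1).


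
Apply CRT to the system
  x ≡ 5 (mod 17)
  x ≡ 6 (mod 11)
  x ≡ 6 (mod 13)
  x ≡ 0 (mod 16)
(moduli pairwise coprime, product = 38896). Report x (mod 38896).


Product of moduli M = 17 · 11 · 13 · 16 = 38896.
Merge one congruence at a time:
  Start: x ≡ 5 (mod 17).
  Combine with x ≡ 6 (mod 11); new modulus lcm = 187.
    Write x = 5 + 17·t and substitute into x ≡ 6 (mod 11): 17·t ≡ 6 − 5 = 1 (mod 11).
    Reduce coefficients mod 11: 6·t ≡ 1 (mod 11).
    The inverse of 6 mod 11 is 2 (since 6·2 = 12 = 1·11 + 1), so t ≡ 2·1 = 2 ≡ 2 (mod 11).
    Then x = 5 + 17·2 = 39, valid modulo lcm(17, 11) = 187: x ≡ 39 (mod 187).
  Combine with x ≡ 6 (mod 13); new modulus lcm = 2431.
    Write x = 39 + 187·t and substitute into x ≡ 6 (mod 13): 187·t ≡ 6 − 39 = -33 (mod 13).
    Reduce coefficients mod 13: 5·t ≡ 6 (mod 13).
    The inverse of 5 mod 13 is 8 (since 5·8 = 40 = 3·13 + 1), so t ≡ 8·6 = 48 ≡ 9 (mod 13).
    Then x = 39 + 187·9 = 1722, valid modulo lcm(187, 13) = 2431: x ≡ 1722 (mod 2431).
  Combine with x ≡ 0 (mod 16); new modulus lcm = 38896.
    Write x = 1722 + 2431·t and substitute into x ≡ 0 (mod 16): 2431·t ≡ 0 − 1722 = -1722 (mod 16).
    Reduce coefficients mod 16: 15·t ≡ 6 (mod 16).
    The inverse of 15 mod 16 is 15 (since 15·15 = 225 = 14·16 + 1), so t ≡ 15·6 = 90 ≡ 10 (mod 16).
    Then x = 1722 + 2431·10 = 26032, valid modulo lcm(2431, 16) = 38896: x ≡ 26032 (mod 38896).
Verify against each original: 26032 mod 17 = 5, 26032 mod 11 = 6, 26032 mod 13 = 6, 26032 mod 16 = 0.

x ≡ 26032 (mod 38896).


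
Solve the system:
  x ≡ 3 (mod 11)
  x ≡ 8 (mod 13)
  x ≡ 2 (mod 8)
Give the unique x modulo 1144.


Moduli 11, 13, 8 are pairwise coprime; by CRT there is a unique solution modulo M = 11 · 13 · 8 = 1144.
Solve pairwise, accumulating the modulus:
  Start with x ≡ 3 (mod 11).
  Combine with x ≡ 8 (mod 13): since gcd(11, 13) = 1, we get a unique residue mod 143.
    Write x = 3 + 11·t and substitute into x ≡ 8 (mod 13): 11·t ≡ 8 − 3 = 5 (mod 13).
    The inverse of 11 mod 13 is 6 (since 11·6 = 66 = 5·13 + 1), so t ≡ 6·5 = 30 ≡ 4 (mod 13).
    Then x = 3 + 11·4 = 47, valid modulo lcm(11, 13) = 143: x ≡ 47 (mod 143).
  Combine with x ≡ 2 (mod 8): since gcd(143, 8) = 1, we get a unique residue mod 1144.
    Write x = 47 + 143·t and substitute into x ≡ 2 (mod 8): 143·t ≡ 2 − 47 = -45 (mod 8).
    Reduce coefficients mod 8: 7·t ≡ 3 (mod 8).
    The inverse of 7 mod 8 is 7 (since 7·7 = 49 = 6·8 + 1), so t ≡ 7·3 = 21 ≡ 5 (mod 8).
    Then x = 47 + 143·5 = 762, valid modulo lcm(143, 8) = 1144: x ≡ 762 (mod 1144).
Verify: 762 mod 11 = 3 ✓, 762 mod 13 = 8 ✓, 762 mod 8 = 2 ✓.

x ≡ 762 (mod 1144).


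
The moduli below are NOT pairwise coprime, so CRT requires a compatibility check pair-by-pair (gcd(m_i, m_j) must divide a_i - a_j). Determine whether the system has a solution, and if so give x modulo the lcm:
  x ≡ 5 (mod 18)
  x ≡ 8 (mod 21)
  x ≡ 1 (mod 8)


Moduli 18, 21, 8 are not pairwise coprime, so CRT works modulo lcm(m_i) when all pairwise compatibility conditions hold.
Pairwise compatibility: gcd(m_i, m_j) must divide a_i - a_j for every pair.
Merge one congruence at a time:
  Start: x ≡ 5 (mod 18).
  Combine with x ≡ 8 (mod 21): gcd(18, 21) = 3; 8 - 5 = 3, which IS divisible by 3, so compatible.
    Write x = 5 + 18·t and substitute into x ≡ 8 (mod 21): 18·t ≡ 8 − 5 = 3 (mod 21).
    Divide the congruence (and modulus) by g = 3: 6·t ≡ 1 (mod 7).
    The inverse of 6 mod 7 is 6 (since 6·6 = 36 = 5·7 + 1), so t ≡ 6·1 = 6 ≡ 6 (mod 7).
    Then x = 5 + 18·6 = 113, valid modulo lcm(18, 21) = 126: x ≡ 113 (mod 126).
  Combine with x ≡ 1 (mod 8): gcd(126, 8) = 2; 1 - 113 = -112, which IS divisible by 2, so compatible.
    Write x = 113 + 126·t and substitute into x ≡ 1 (mod 8): 126·t ≡ 1 − 113 = -112 (mod 8).
    Divide the congruence (and modulus) by g = 2: 63·t ≡ -56 (mod 4).
    Reduce coefficients mod 4: 3·t ≡ 0 (mod 4).
    The inverse of 3 mod 4 is 3 (since 3·3 = 9 = 2·4 + 1), so t ≡ 3·0 = 0 ≡ 0 (mod 4).
    Then x = 113 + 126·0 = 113, valid modulo lcm(126, 8) = 504: x ≡ 113 (mod 504).
Verify: 113 mod 18 = 5, 113 mod 21 = 8, 113 mod 8 = 1.

x ≡ 113 (mod 504).


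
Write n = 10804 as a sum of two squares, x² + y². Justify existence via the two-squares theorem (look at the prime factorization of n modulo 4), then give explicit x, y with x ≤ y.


Step 1: Factor n = 10804 = 2^2 · 37 · 73.
Step 2: Check the mod-4 condition on each prime factor: 2 = 2 (special); 37 ≡ 1 (mod 4), exponent 1; 73 ≡ 1 (mod 4), exponent 1.
All primes ≡ 3 (mod 4) appear to even exponent (or don't appear), so by the two-squares theorem n IS expressible as a sum of two squares.
Step 3: Build a representation. Group n = k² · m with k = 2 and m = 37 · 73 = 2701 (a product of primes ≡ 1 (mod 4)); a representation of m scales to one of n via (k·x)² + (k·y)² = k²(x² + y²). Each prime p ≡ 1 (mod 4) is itself a sum of two squares; find a² by testing p − a² for a perfect square:
  37: 37 − 1² = 36 = 6² ⇒ 37 = 1² + 6².
  73: 73 − 1² = 72, 73 − 2² = 69, 73 − 3² = 64 = 8² ⇒ 73 = 3² + 8².
  Combine using the Brahmagupta–Fibonacci identity (a² + b²)(c² + d²) = (ac − bd)² + (ad + bc)² = (ac + bd)² + (ad − bc)²:
  37 · 73 = 2701: from (1² + 6²)(3² + 8²), take (1·3 − 6·8, 1·8 + 6·3) = (3 − 48, 8 + 18) = (-45, 26); dropping signs (only squares matter) gives (45, 26); check 45² + 26² = 2025 + 676 = 2701 ✓.
  Scale by k = 2: (2·45, 2·26) = (90, 52).
Step 4: Order so x ≤ y and verify: 52² + 90² = 2704 + 8100 = 10804 = n. ✓

n = 10804 = 52² + 90² (one valid representation with x ≤ y).


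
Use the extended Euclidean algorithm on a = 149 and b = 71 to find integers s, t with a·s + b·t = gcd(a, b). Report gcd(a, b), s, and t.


Euclidean algorithm on (149, 71) — divide until remainder is 0:
  149 = 2 · 71 + 7
  71 = 10 · 7 + 1
  7 = 7 · 1 + 0
gcd(149, 71) = 1.
Track Bezout coefficients alongside the remainders: start with r₀ = 149 = a·1 + b·0 (s = 1, t = 0) and r₁ = 71 = a·0 + b·1 (s = 0, t = 1); each new remainder r_{k+1} = r_{k-1} − q_k·r_k inherits s_{k+1} = s_{k-1} − q_k·s_k, t_{k+1} = t_{k-1} − q_k·t_k, so r_k = a·s_k + b·t_k at every step:
  q = 2: r = 7, s = 1 − 2·0 = 1, t = 0 − 2·1 = -2  (check: 149·1 + 71·(-2) = 7)
  q = 10: r = 1, s = 0 − 10·1 = -10, t = 1 − 10·(-2) = 21  (check: 149·(-10) + 71·21 = 1)
The row with r = 1 (the gcd) gives the Bezout coefficients s = -10, t = 21.
Result: 149 · (-10) + 71 · (21) = 1.

gcd(149, 71) = 1; s = -10, t = 21 (check: 149·(-10) + 71·21 = 1).


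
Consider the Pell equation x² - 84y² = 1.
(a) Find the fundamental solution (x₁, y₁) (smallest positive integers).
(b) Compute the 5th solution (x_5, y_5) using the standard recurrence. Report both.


Step 1: Find the fundamental solution (x₁, y₁) of x² - 84y² = 1.
  Expand √84 as a continued fraction. a₀ = ⌊√84⌋ = 9; iterate m_{k+1} = d_k·a_k − m_k, d_{k+1} = (84 − m_{k+1}²)/d_k, a_{k+1} = ⌊(a₀ + m_{k+1})/d_{k+1}⌋ (starting m₀ = 0, d₀ = 1), with convergents p_k = a_k·p_{k-1} + p_{k-2}, q_k = a_k·q_{k-1} + q_{k-2} (p₋₁ = 1, q₋₁ = 0):
  k = 0: a₀ = 9; p₀/q₀ = 9/1; p₀² − 84·q₀² = 81 − 84 = -3.
  k = 1: m = 9, d = 3, a = ⌊(9 + 9)/3⌋ = 6; p/q = (6·9 + 1)/(6·1 + 0) = 55/6; p² − 84·q² = 3025 − 3024 = 1.
  The first convergent with p² − 84·q² = 1 gives the fundamental solution (x₁, y₁) = (55, 6).
Step 2: Apply the recurrence (x_{n+1}, y_{n+1}) = (x₁x_n + 84y₁y_n, x₁y_n + y₁x_n) repeatedly.
  From (x_1, y_1) = (55, 6): x_2 = 55·55 + 84·6·6 = 6049; y_2 = 55·6 + 6·55 = 660.
  From (x_2, y_2) = (6049, 660): x_3 = 55·6049 + 84·6·660 = 665335; y_3 = 55·660 + 6·6049 = 72594.
  From (x_3, y_3) = (665335, 72594): x_4 = 55·665335 + 84·6·72594 = 73180801; y_4 = 55·72594 + 6·665335 = 7984680.
  From (x_4, y_4) = (73180801, 7984680): x_5 = 55·73180801 + 84·6·7984680 = 8049222775; y_5 = 55·7984680 + 6·73180801 = 878242206.
Step 3: Verify x_5² - 84·y_5² = 64789987281578700625 - 64789987281578700624 = 1 (should be 1). ✓

(x_1, y_1) = (55, 6); (x_5, y_5) = (8049222775, 878242206).


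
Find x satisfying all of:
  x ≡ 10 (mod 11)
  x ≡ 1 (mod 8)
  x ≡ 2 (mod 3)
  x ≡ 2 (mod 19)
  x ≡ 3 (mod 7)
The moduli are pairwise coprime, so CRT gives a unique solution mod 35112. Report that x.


Product of moduli M = 11 · 8 · 3 · 19 · 7 = 35112.
Merge one congruence at a time:
  Start: x ≡ 10 (mod 11).
  Combine with x ≡ 1 (mod 8); new modulus lcm = 88.
    Write x = 10 + 11·t and substitute into x ≡ 1 (mod 8): 11·t ≡ 1 − 10 = -9 (mod 8).
    Reduce coefficients mod 8: 3·t ≡ 7 (mod 8).
    The inverse of 3 mod 8 is 3 (since 3·3 = 9 = 1·8 + 1), so t ≡ 3·7 = 21 ≡ 5 (mod 8).
    Then x = 10 + 11·5 = 65, valid modulo lcm(11, 8) = 88: x ≡ 65 (mod 88).
  Combine with x ≡ 2 (mod 3); new modulus lcm = 264.
    Write x = 65 + 88·t and substitute into x ≡ 2 (mod 3): 88·t ≡ 2 − 65 = -63 (mod 3).
    Reduce coefficients mod 3: 1·t ≡ 0 (mod 3).
    So t ≡ 0 (mod 3).
    Then x = 65 + 88·0 = 65, valid modulo lcm(88, 3) = 264: x ≡ 65 (mod 264).
  Combine with x ≡ 2 (mod 19); new modulus lcm = 5016.
    Write x = 65 + 264·t and substitute into x ≡ 2 (mod 19): 264·t ≡ 2 − 65 = -63 (mod 19).
    Reduce coefficients mod 19: 17·t ≡ 13 (mod 19).
    The inverse of 17 mod 19 is 9 (since 17·9 = 153 = 8·19 + 1), so t ≡ 9·13 = 117 ≡ 3 (mod 19).
    Then x = 65 + 264·3 = 857, valid modulo lcm(264, 19) = 5016: x ≡ 857 (mod 5016).
  Combine with x ≡ 3 (mod 7); new modulus lcm = 35112.
    Write x = 857 + 5016·t and substitute into x ≡ 3 (mod 7): 5016·t ≡ 3 − 857 = -854 (mod 7).
    Reduce coefficients mod 7: 4·t ≡ 0 (mod 7).
    The inverse of 4 mod 7 is 2 (since 4·2 = 8 = 1·7 + 1), so t ≡ 2·0 = 0 ≡ 0 (mod 7).
    Then x = 857 + 5016·0 = 857, valid modulo lcm(5016, 7) = 35112: x ≡ 857 (mod 35112).
Verify against each original: 857 mod 11 = 10, 857 mod 8 = 1, 857 mod 3 = 2, 857 mod 19 = 2, 857 mod 7 = 3.

x ≡ 857 (mod 35112).
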